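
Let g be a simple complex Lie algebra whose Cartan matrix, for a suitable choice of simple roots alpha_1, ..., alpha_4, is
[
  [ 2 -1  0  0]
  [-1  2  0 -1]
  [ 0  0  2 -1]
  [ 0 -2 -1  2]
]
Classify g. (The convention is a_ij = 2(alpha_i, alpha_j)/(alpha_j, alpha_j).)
type F_4

The matrix has rank 4 with 2's on the diagonal. Reading the off-diagonal entries as Dynkin edges (a single edge where a_ij = a_ji = -1; a double or triple edge where a_ij * a_ji = 2 or 3), the diagram is a chain of 4 nodes with a double edge between the middle two (F_4). One simple-root ordering that puts it in standard form is (alpha_3, alpha_4, alpha_2, alpha_1). So the algebra is type F_4.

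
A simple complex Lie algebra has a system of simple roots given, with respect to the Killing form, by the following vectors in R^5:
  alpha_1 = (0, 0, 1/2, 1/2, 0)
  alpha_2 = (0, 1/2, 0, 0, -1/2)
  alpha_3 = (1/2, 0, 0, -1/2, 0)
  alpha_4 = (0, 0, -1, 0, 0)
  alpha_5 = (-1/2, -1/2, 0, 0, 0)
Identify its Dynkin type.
C_5 (sp(10))

Compute the Cartan integers a_ij = 2(alpha_i, alpha_j)/(alpha_j, alpha_j); the resulting 5x5 Cartan matrix is
[[2, 0, -1, -1, 0], [0, 2, 0, 0, -1], [-1, 0, 2, 0, -1], [-2, 0, 0, 2, 0], [0, -1, -1, 0, 2]].
The roots have two lengths (squared-length ratio 2:1); the short ones are alpha_{1,2,3,5}. The associated Dynkin diagram is a chain of 5 nodes with a double edge at one end; the terminal node there is the unique long simple root (C_5), so the type is C_5 (the algebra sp(10)).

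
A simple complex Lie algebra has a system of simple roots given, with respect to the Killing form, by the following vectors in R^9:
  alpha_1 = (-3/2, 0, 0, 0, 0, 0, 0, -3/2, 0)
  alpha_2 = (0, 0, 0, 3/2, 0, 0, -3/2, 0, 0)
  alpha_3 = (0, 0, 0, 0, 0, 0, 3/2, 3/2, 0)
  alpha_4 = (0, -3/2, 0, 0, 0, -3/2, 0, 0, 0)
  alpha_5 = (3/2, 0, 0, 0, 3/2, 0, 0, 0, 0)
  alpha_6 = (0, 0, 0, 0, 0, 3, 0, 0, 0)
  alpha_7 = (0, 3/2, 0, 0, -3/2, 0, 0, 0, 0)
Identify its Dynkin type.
type C_7

Compute the Cartan integers a_ij = 2(alpha_i, alpha_j)/(alpha_j, alpha_j); the resulting 7x7 Cartan matrix is
[[2, 0, -1, 0, -1, 0, 0], [0, 2, -1, 0, 0, 0, 0], [-1, -1, 2, 0, 0, 0, 0], [0, 0, 0, 2, 0, -1, -1], [-1, 0, 0, 0, 2, 0, -1], [0, 0, 0, -2, 0, 2, 0], [0, 0, 0, -1, -1, 0, 2]].
The roots have two lengths (squared-length ratio 2:1); the short ones are alpha_{1,2,3,4,5,7}. The associated Dynkin diagram is a chain of 7 nodes with a double edge at one end; the terminal node there is the unique long simple root (C_7), so the type is C_7 (the algebra sp(14)).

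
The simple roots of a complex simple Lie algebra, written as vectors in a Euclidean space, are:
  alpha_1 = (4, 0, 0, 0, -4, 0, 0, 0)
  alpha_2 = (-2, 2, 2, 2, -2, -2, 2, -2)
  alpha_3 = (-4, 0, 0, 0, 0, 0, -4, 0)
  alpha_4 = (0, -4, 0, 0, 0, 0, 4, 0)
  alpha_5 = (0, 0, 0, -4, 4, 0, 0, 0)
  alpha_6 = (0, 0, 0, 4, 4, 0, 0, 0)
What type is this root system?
Compute the Cartan integers a_ij = 2(alpha_i, alpha_j)/(alpha_j, alpha_j); the resulting 6x6 Cartan matrix is
[[2, 0, -1, 0, -1, -1], [0, 2, 0, 0, -1, 0], [-1, 0, 2, -1, 0, 0], [0, 0, -1, 2, 0, 0], [-1, -1, 0, 0, 2, 0], [-1, 0, 0, 0, 0, 2]].
All simple roots have the same length, so the diagram is simply laced. The associated Dynkin diagram is a chain of 5 nodes with one extra node attached to the third node from one end (E_6), so the type is E_6.

E6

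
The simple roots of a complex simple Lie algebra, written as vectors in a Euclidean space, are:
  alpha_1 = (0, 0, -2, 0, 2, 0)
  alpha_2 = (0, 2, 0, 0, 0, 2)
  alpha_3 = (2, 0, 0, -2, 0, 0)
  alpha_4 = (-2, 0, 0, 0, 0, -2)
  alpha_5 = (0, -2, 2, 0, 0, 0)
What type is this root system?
type A_5

Compute the Cartan integers a_ij = 2(alpha_i, alpha_j)/(alpha_j, alpha_j); the resulting 5x5 Cartan matrix is
[[2, 0, 0, 0, -1], [0, 2, 0, -1, -1], [0, 0, 2, -1, 0], [0, -1, -1, 2, 0], [-1, -1, 0, 0, 2]].
All simple roots have the same length, so the diagram is simply laced. The associated Dynkin diagram is a chain of 5 nodes with single edges (A_5), so the type is A_5 (the algebra sl(6)).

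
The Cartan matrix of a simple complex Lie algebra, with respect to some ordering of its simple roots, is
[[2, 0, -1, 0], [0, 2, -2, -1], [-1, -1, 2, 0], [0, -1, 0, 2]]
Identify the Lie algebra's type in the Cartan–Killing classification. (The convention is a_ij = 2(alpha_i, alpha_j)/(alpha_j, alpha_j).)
type F_4

The matrix has rank 4 with 2's on the diagonal. Reading the off-diagonal entries as Dynkin edges (a single edge where a_ij = a_ji = -1; a double or triple edge where a_ij * a_ji = 2 or 3), the diagram is a chain of 4 nodes with a double edge between the middle two (F_4). One simple-root ordering that puts it in standard form is (alpha_4, alpha_2, alpha_3, alpha_1). So the algebra is type F_4.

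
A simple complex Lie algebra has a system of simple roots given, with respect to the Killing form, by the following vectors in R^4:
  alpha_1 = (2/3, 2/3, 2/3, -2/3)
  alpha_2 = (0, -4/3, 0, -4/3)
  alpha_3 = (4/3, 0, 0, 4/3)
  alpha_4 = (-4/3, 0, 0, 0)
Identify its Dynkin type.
Compute the Cartan integers a_ij = 2(alpha_i, alpha_j)/(alpha_j, alpha_j); the resulting 4x4 Cartan matrix is
[[2, 0, 0, -1], [0, 2, -1, 0], [0, -1, 2, -2], [-1, 0, -1, 2]].
The roots have two lengths (squared-length ratio 2:1); the short ones are alpha_{1,4}. The associated Dynkin diagram is a chain of 4 nodes with a double edge between the middle two (F_4), so the type is F_4.

F4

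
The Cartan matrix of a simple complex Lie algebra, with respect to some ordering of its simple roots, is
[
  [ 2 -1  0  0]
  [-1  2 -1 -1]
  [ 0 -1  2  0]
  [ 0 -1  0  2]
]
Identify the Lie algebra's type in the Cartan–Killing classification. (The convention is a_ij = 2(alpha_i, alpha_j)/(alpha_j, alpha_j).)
D4

The matrix has rank 4 with 2's on the diagonal. Reading the off-diagonal entries as Dynkin edges (a single edge where a_ij = a_ji = -1; a double or triple edge where a_ij * a_ji = 2 or 3), the diagram is a chain of 2 nodes with a fork of two nodes at one end (D_4). One simple-root ordering that puts it in standard form is (alpha_4, alpha_2, alpha_1, alpha_3). So the algebra is type D_4, i.e. so(8).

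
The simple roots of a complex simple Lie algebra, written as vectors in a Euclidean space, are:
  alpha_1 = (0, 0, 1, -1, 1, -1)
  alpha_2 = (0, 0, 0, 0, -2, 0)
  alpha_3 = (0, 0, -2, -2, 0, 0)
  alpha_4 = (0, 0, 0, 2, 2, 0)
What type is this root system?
F_4

Compute the Cartan integers a_ij = 2(alpha_i, alpha_j)/(alpha_j, alpha_j); the resulting 4x4 Cartan matrix is
[[2, -1, 0, 0], [-1, 2, 0, -1], [0, 0, 2, -1], [0, -2, -1, 2]].
The roots have two lengths (squared-length ratio 2:1); the short ones are alpha_{1,2}. The associated Dynkin diagram is a chain of 4 nodes with a double edge between the middle two (F_4), so the type is F_4.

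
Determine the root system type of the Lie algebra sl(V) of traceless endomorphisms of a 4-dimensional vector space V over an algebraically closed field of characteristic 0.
A_3 (sl(4))

This is sl(4), which has dimension 4^2 - 1 = 15 and rank 4 - 1 = 3 (a Cartan subalgebra is the diagonal traceless matrices). In the classification of classical Lie algebras, the special linear algebra sl(n+1) has type A_n; here n = 3, so the Dynkin diagram is a chain of 3 nodes with single edges (A_3). Hence the type is A_3.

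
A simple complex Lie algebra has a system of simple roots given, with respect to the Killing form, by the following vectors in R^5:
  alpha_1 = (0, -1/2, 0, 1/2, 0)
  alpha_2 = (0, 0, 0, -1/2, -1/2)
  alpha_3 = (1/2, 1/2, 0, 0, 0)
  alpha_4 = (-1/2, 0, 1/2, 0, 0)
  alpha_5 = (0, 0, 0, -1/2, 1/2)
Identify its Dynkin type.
D_5 (so(10))

Compute the Cartan integers a_ij = 2(alpha_i, alpha_j)/(alpha_j, alpha_j); the resulting 5x5 Cartan matrix is
[[2, -1, -1, 0, -1], [-1, 2, 0, 0, 0], [-1, 0, 2, -1, 0], [0, 0, -1, 2, 0], [-1, 0, 0, 0, 2]].
All simple roots have the same length, so the diagram is simply laced. The associated Dynkin diagram is a chain of 3 nodes with a fork of two nodes at one end (D_5), so the type is D_5 (the algebra so(10)).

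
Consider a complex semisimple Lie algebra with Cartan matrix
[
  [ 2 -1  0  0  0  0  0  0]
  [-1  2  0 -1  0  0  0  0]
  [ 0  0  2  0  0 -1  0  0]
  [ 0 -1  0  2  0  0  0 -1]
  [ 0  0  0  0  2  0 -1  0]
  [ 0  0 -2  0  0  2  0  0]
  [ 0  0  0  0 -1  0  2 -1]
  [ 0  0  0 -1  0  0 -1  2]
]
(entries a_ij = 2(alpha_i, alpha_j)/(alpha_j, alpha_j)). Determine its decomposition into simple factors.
A_6 (sl(7)) + B_2 (so(5))

The diagram associated to this matrix has two connected components: the simple roots {alpha_1, alpha_2, alpha_4, alpha_5, alpha_7, alpha_8} form a chain of 6 nodes with single edges (A_6), and {alpha_3, alpha_6} form a chain of 2 nodes with a double edge at one end; the terminal node there is the unique short simple root (B_2). A semisimple Lie algebra decomposes uniquely as the direct sum of simple ideals, one per connected component of its Dynkin diagram, so g ≅ A_6 ⊕ B_2 (dimension 48 + 10 = 58).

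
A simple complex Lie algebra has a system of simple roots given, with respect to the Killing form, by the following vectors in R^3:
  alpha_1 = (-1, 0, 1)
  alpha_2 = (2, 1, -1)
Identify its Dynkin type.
G2

Compute the Cartan integers a_ij = 2(alpha_i, alpha_j)/(alpha_j, alpha_j); the resulting 2x2 Cartan matrix is
[[2, -1], [-3, 2]].
The roots have two lengths (squared-length ratio 3:1); the short ones are alpha_{1}. The associated Dynkin diagram is two nodes joined by a triple edge (G_2), so the type is G_2.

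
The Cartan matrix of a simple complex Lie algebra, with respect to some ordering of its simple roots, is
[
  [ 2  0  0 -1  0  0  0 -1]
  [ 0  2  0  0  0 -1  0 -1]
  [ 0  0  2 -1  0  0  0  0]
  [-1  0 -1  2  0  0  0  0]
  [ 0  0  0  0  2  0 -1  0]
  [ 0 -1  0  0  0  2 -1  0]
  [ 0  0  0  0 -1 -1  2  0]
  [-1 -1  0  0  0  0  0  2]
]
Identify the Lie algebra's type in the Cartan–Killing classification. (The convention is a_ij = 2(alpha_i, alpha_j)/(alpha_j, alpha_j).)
type A_8

The matrix has rank 8 with 2's on the diagonal. Reading the off-diagonal entries as Dynkin edges (a single edge where a_ij = a_ji = -1; a double or triple edge where a_ij * a_ji = 2 or 3), the diagram is a chain of 8 nodes with single edges (A_8). One simple-root ordering that puts it in standard form is (alpha_3, alpha_4, alpha_1, alpha_8, alpha_2, alpha_6, alpha_7, alpha_5). So the algebra is type A_8, i.e. sl(9).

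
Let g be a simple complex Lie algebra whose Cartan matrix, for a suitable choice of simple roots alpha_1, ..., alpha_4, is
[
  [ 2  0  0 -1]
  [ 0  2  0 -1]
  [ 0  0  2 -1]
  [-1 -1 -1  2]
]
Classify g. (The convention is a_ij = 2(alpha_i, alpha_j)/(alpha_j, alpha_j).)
type D_4

The matrix has rank 4 with 2's on the diagonal. Reading the off-diagonal entries as Dynkin edges (a single edge where a_ij = a_ji = -1; a double or triple edge where a_ij * a_ji = 2 or 3), the diagram is a chain of 2 nodes with a fork of two nodes at one end (D_4). One simple-root ordering that puts it in standard form is (alpha_3, alpha_4, alpha_1, alpha_2). So the algebra is type D_4, i.e. so(8).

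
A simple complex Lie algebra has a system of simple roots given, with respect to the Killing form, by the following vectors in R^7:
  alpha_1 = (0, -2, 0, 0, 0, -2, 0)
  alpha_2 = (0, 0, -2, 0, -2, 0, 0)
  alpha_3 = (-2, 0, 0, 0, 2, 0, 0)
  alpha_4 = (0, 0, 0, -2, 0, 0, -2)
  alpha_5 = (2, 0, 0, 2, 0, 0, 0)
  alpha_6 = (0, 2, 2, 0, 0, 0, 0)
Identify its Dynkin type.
Compute the Cartan integers a_ij = 2(alpha_i, alpha_j)/(alpha_j, alpha_j); the resulting 6x6 Cartan matrix is
[[2, 0, 0, 0, 0, -1], [0, 2, -1, 0, 0, -1], [0, -1, 2, 0, -1, 0], [0, 0, 0, 2, -1, 0], [0, 0, -1, -1, 2, 0], [-1, -1, 0, 0, 0, 2]].
All simple roots have the same length, so the diagram is simply laced. The associated Dynkin diagram is a chain of 6 nodes with single edges (A_6), so the type is A_6 (the algebra sl(7)).

type A_6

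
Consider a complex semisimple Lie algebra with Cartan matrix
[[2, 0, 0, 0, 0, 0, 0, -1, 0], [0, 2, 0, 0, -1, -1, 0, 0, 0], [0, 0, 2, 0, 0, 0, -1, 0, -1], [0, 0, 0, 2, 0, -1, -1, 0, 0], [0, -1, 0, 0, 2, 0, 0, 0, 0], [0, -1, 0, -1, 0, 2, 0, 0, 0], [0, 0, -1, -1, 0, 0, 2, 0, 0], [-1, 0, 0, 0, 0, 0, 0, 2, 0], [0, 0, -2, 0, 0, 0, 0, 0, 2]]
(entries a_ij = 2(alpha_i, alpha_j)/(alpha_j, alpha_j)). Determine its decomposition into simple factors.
A2 ⊕ C7

The diagram associated to this matrix has two connected components: the simple roots {alpha_1, alpha_8} form a chain of 2 nodes with single edges (A_2), and {alpha_2, alpha_3, alpha_4, alpha_5, alpha_6, alpha_7, alpha_9} form a chain of 7 nodes with a double edge at one end; the terminal node there is the unique long simple root (C_7). A semisimple Lie algebra decomposes uniquely as the direct sum of simple ideals, one per connected component of its Dynkin diagram, so g ≅ A_2 ⊕ C_7 (dimension 8 + 105 = 113).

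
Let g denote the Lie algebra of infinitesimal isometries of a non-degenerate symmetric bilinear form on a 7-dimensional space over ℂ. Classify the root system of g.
This is so(7) with 7 odd, which has dimension 7(7-1)/2 = 21 and rank (7-1)/2 = 3. In the classification of classical Lie algebras, the orthogonal algebra so(2n+1) in an odd number of variables has type B_n; here n = 3, so the Dynkin diagram is a chain of 3 nodes with a double edge at one end; the terminal node there is the unique short simple root (B_3). Hence the type is B_3.

type B_3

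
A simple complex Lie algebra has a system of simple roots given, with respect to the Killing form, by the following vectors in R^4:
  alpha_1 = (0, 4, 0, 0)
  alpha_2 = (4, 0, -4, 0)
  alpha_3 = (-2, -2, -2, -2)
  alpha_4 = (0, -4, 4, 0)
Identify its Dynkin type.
Compute the Cartan integers a_ij = 2(alpha_i, alpha_j)/(alpha_j, alpha_j); the resulting 4x4 Cartan matrix is
[[2, 0, -1, -1], [0, 2, 0, -1], [-1, 0, 2, 0], [-2, -1, 0, 2]].
The roots have two lengths (squared-length ratio 2:1); the short ones are alpha_{1,3}. The associated Dynkin diagram is a chain of 4 nodes with a double edge between the middle two (F_4), so the type is F_4.

F4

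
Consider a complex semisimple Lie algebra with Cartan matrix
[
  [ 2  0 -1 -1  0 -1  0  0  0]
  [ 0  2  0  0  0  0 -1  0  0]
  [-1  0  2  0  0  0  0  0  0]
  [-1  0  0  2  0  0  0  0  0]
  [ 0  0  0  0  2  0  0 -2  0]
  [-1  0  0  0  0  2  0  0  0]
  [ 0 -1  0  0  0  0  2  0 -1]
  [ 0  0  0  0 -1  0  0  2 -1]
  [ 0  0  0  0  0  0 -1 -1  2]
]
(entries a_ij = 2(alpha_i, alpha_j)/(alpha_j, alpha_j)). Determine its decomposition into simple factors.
C5 ⊕ D4

The diagram associated to this matrix has two connected components: the simple roots {alpha_2, alpha_5, alpha_7, alpha_8, alpha_9} form a chain of 5 nodes with a double edge at one end; the terminal node there is the unique long simple root (C_5), and {alpha_1, alpha_3, alpha_4, alpha_6} form a chain of 2 nodes with a fork of two nodes at one end (D_4). A semisimple Lie algebra decomposes uniquely as the direct sum of simple ideals, one per connected component of its Dynkin diagram, so g ≅ C_5 ⊕ D_4 (dimension 55 + 28 = 83).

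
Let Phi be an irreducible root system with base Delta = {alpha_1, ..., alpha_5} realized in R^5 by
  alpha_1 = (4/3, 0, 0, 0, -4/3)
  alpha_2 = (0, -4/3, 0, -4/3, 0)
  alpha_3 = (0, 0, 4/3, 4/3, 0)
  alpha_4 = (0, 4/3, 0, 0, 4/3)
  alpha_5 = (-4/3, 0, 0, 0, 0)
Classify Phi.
B_5

Compute the Cartan integers a_ij = 2(alpha_i, alpha_j)/(alpha_j, alpha_j); the resulting 5x5 Cartan matrix is
[[2, 0, 0, -1, -2], [0, 2, -1, -1, 0], [0, -1, 2, 0, 0], [-1, -1, 0, 2, 0], [-1, 0, 0, 0, 2]].
The roots have two lengths (squared-length ratio 2:1); the short ones are alpha_{5}. The associated Dynkin diagram is a chain of 5 nodes with a double edge at one end; the terminal node there is the unique short simple root (B_5), so the type is B_5 (the algebra so(11)).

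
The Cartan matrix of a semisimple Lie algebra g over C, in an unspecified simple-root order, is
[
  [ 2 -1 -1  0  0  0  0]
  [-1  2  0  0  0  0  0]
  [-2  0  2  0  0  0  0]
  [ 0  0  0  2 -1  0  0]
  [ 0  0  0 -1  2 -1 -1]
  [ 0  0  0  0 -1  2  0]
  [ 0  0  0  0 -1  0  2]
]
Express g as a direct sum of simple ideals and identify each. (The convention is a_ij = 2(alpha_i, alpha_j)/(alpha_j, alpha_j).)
C3 + D4

The diagram associated to this matrix has two connected components: the simple roots {alpha_1, alpha_2, alpha_3} form a chain of 3 nodes with a double edge at one end; the terminal node there is the unique long simple root (C_3), and {alpha_4, alpha_5, alpha_6, alpha_7} form a chain of 2 nodes with a fork of two nodes at one end (D_4). A semisimple Lie algebra decomposes uniquely as the direct sum of simple ideals, one per connected component of its Dynkin diagram, so g ≅ C_3 ⊕ D_4 (dimension 21 + 28 = 49).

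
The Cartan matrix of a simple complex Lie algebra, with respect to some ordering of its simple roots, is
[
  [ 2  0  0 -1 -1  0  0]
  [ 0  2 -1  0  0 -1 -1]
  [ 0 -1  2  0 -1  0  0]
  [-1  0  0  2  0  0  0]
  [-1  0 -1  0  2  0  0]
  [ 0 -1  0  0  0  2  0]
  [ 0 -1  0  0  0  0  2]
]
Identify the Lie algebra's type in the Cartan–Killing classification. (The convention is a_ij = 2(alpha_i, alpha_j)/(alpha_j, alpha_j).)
D_7

The matrix has rank 7 with 2's on the diagonal. Reading the off-diagonal entries as Dynkin edges (a single edge where a_ij = a_ji = -1; a double or triple edge where a_ij * a_ji = 2 or 3), the diagram is a chain of 5 nodes with a fork of two nodes at one end (D_7). One simple-root ordering that puts it in standard form is (alpha_4, alpha_1, alpha_5, alpha_3, alpha_2, alpha_7, alpha_6). So the algebra is type D_7, i.e. so(14).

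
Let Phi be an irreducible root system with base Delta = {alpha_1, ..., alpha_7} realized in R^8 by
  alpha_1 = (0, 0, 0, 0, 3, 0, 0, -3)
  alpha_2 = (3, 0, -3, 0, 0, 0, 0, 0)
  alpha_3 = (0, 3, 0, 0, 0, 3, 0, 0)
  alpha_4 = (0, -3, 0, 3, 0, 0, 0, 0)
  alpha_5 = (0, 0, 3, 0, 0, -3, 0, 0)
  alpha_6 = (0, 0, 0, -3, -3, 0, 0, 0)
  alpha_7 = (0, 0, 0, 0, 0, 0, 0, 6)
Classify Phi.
Compute the Cartan integers a_ij = 2(alpha_i, alpha_j)/(alpha_j, alpha_j); the resulting 7x7 Cartan matrix is
[[2, 0, 0, 0, 0, -1, -1], [0, 2, 0, 0, -1, 0, 0], [0, 0, 2, -1, -1, 0, 0], [0, 0, -1, 2, 0, -1, 0], [0, -1, -1, 0, 2, 0, 0], [-1, 0, 0, -1, 0, 2, 0], [-2, 0, 0, 0, 0, 0, 2]].
The roots have two lengths (squared-length ratio 2:1); the short ones are alpha_{1,2,3,4,5,6}. The associated Dynkin diagram is a chain of 7 nodes with a double edge at one end; the terminal node there is the unique long simple root (C_7), so the type is C_7 (the algebra sp(14)).

C_7 (sp(14))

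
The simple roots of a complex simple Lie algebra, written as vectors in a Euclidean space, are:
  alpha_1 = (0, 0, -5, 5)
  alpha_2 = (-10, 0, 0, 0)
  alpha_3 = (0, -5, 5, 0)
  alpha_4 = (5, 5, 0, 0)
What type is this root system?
C_4 (sp(8))

Compute the Cartan integers a_ij = 2(alpha_i, alpha_j)/(alpha_j, alpha_j); the resulting 4x4 Cartan matrix is
[[2, 0, -1, 0], [0, 2, 0, -2], [-1, 0, 2, -1], [0, -1, -1, 2]].
The roots have two lengths (squared-length ratio 2:1); the short ones are alpha_{1,3,4}. The associated Dynkin diagram is a chain of 4 nodes with a double edge at one end; the terminal node there is the unique long simple root (C_4), so the type is C_4 (the algebra sp(8)).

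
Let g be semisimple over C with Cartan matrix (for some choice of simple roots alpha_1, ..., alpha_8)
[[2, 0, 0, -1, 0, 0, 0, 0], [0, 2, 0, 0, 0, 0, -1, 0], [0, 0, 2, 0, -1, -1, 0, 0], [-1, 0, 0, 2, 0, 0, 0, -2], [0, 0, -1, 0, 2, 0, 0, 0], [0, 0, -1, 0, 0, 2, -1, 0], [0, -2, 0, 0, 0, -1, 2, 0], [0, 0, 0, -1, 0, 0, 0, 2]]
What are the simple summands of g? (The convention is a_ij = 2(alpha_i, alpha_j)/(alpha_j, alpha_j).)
The diagram associated to this matrix has two connected components: the simple roots {alpha_1, alpha_4, alpha_8} form a chain of 3 nodes with a double edge at one end; the terminal node there is the unique short simple root (B_3), and {alpha_2, alpha_3, alpha_5, alpha_6, alpha_7} form a chain of 5 nodes with a double edge at one end; the terminal node there is the unique short simple root (B_5). A semisimple Lie algebra decomposes uniquely as the direct sum of simple ideals, one per connected component of its Dynkin diagram, so g ≅ B_3 ⊕ B_5 (dimension 21 + 55 = 76).

B_3 (so(7)) + B_5 (so(11))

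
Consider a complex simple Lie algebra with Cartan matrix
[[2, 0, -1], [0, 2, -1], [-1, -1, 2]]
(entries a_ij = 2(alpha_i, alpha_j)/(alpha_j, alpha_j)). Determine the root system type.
The matrix has rank 3 with 2's on the diagonal. Reading the off-diagonal entries as Dynkin edges (a single edge where a_ij = a_ji = -1; a double or triple edge where a_ij * a_ji = 2 or 3), the diagram is a chain of 3 nodes with single edges (A_3). One simple-root ordering that puts it in standard form is (alpha_1, alpha_3, alpha_2). So the algebra is type A_3, i.e. sl(4).

A3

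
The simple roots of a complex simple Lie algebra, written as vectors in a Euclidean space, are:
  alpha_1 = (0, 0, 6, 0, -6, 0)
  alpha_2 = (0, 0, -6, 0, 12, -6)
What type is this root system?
G_2

Compute the Cartan integers a_ij = 2(alpha_i, alpha_j)/(alpha_j, alpha_j); the resulting 2x2 Cartan matrix is
[[2, -1], [-3, 2]].
The roots have two lengths (squared-length ratio 3:1); the short ones are alpha_{1}. The associated Dynkin diagram is two nodes joined by a triple edge (G_2), so the type is G_2.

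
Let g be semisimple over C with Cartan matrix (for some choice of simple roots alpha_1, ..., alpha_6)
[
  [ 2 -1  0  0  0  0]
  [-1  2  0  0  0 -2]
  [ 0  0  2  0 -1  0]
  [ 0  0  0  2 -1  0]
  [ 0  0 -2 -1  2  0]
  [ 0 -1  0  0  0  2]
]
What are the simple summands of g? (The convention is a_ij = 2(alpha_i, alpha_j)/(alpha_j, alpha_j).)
The diagram associated to this matrix has two connected components: the simple roots {alpha_1, alpha_2, alpha_6} form a chain of 3 nodes with a double edge at one end; the terminal node there is the unique short simple root (B_3), and {alpha_3, alpha_4, alpha_5} form a chain of 3 nodes with a double edge at one end; the terminal node there is the unique short simple root (B_3). A semisimple Lie algebra decomposes uniquely as the direct sum of simple ideals, one per connected component of its Dynkin diagram, so g ≅ B_3 ⊕ B_3 (dimension 21 + 21 = 42).

B_3 ⊕ B_3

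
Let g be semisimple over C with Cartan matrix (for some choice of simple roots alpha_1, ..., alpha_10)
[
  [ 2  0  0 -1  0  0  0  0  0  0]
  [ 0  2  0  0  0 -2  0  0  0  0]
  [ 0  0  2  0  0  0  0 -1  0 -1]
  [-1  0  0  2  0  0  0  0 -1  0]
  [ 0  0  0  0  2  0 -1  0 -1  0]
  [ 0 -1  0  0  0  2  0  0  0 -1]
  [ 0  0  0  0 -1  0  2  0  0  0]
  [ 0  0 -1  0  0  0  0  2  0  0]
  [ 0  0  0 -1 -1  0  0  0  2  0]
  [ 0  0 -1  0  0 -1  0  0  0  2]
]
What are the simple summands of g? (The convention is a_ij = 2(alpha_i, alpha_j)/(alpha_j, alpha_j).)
The diagram associated to this matrix has two connected components: the simple roots {alpha_1, alpha_4, alpha_5, alpha_7, alpha_9} form a chain of 5 nodes with single edges (A_5), and {alpha_2, alpha_3, alpha_6, alpha_8, alpha_10} form a chain of 5 nodes with a double edge at one end; the terminal node there is the unique long simple root (C_5). A semisimple Lie algebra decomposes uniquely as the direct sum of simple ideals, one per connected component of its Dynkin diagram, so g ≅ A_5 ⊕ C_5 (dimension 35 + 55 = 90).

type A_5 + type C_5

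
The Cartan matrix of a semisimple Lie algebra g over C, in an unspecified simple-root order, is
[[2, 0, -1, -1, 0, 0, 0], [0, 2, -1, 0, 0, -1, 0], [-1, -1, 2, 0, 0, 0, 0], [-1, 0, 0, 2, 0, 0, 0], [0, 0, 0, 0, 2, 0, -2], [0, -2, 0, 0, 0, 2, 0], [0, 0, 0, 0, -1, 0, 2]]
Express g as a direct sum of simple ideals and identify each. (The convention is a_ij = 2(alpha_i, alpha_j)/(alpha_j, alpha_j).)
type B_2 + type C_5

The diagram associated to this matrix has two connected components: the simple roots {alpha_5, alpha_7} form a chain of 2 nodes with a double edge at one end; the terminal node there is the unique short simple root (B_2), and {alpha_1, alpha_2, alpha_3, alpha_4, alpha_6} form a chain of 5 nodes with a double edge at one end; the terminal node there is the unique long simple root (C_5). A semisimple Lie algebra decomposes uniquely as the direct sum of simple ideals, one per connected component of its Dynkin diagram, so g ≅ B_2 ⊕ C_5 (dimension 10 + 55 = 65).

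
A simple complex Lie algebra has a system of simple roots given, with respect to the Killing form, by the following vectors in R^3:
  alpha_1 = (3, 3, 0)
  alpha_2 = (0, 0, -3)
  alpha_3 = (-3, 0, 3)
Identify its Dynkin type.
Compute the Cartan integers a_ij = 2(alpha_i, alpha_j)/(alpha_j, alpha_j); the resulting 3x3 Cartan matrix is
[[2, 0, -1], [0, 2, -1], [-1, -2, 2]].
The roots have two lengths (squared-length ratio 2:1); the short ones are alpha_{2}. The associated Dynkin diagram is a chain of 3 nodes with a double edge at one end; the terminal node there is the unique short simple root (B_3), so the type is B_3 (the algebra so(7)).

B3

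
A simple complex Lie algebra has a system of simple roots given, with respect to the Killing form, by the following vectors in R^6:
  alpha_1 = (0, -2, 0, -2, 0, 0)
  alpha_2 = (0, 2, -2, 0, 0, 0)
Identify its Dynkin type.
A_2 (sl(3))

Compute the Cartan integers a_ij = 2(alpha_i, alpha_j)/(alpha_j, alpha_j); the resulting 2x2 Cartan matrix is
[[2, -1], [-1, 2]].
All simple roots have the same length, so the diagram is simply laced. The associated Dynkin diagram is a chain of 2 nodes with single edges (A_2), so the type is A_2 (the algebra sl(3)).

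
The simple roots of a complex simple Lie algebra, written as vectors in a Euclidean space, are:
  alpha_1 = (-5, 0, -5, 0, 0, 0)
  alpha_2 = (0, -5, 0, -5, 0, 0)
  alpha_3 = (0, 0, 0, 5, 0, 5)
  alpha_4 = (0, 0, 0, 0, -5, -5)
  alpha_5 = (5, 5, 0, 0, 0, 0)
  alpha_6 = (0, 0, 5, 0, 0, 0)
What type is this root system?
type B_6

Compute the Cartan integers a_ij = 2(alpha_i, alpha_j)/(alpha_j, alpha_j); the resulting 6x6 Cartan matrix is
[[2, 0, 0, 0, -1, -2], [0, 2, -1, 0, -1, 0], [0, -1, 2, -1, 0, 0], [0, 0, -1, 2, 0, 0], [-1, -1, 0, 0, 2, 0], [-1, 0, 0, 0, 0, 2]].
The roots have two lengths (squared-length ratio 2:1); the short ones are alpha_{6}. The associated Dynkin diagram is a chain of 6 nodes with a double edge at one end; the terminal node there is the unique short simple root (B_6), so the type is B_6 (the algebra so(13)).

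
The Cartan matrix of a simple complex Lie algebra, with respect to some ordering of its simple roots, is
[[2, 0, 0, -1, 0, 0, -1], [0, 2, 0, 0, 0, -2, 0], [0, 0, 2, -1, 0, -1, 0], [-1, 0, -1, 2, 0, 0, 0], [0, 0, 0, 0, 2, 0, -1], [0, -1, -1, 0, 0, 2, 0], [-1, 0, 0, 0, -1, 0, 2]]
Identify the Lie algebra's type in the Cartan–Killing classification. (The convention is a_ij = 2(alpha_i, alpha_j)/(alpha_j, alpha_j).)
C_7 (sp(14))

The matrix has rank 7 with 2's on the diagonal. Reading the off-diagonal entries as Dynkin edges (a single edge where a_ij = a_ji = -1; a double or triple edge where a_ij * a_ji = 2 or 3), the diagram is a chain of 7 nodes with a double edge at one end; the terminal node there is the unique long simple root (C_7). One simple-root ordering that puts it in standard form is (alpha_5, alpha_7, alpha_1, alpha_4, alpha_3, alpha_6, alpha_2). So the algebra is type C_7, i.e. sp(14).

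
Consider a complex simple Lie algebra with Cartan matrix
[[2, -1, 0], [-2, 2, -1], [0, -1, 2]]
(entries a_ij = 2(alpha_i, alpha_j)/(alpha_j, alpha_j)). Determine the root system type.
B_3

The matrix has rank 3 with 2's on the diagonal. Reading the off-diagonal entries as Dynkin edges (a single edge where a_ij = a_ji = -1; a double or triple edge where a_ij * a_ji = 2 or 3), the diagram is a chain of 3 nodes with a double edge at one end; the terminal node there is the unique short simple root (B_3). One simple-root ordering that puts it in standard form is (alpha_3, alpha_2, alpha_1). So the algebra is type B_3, i.e. so(7).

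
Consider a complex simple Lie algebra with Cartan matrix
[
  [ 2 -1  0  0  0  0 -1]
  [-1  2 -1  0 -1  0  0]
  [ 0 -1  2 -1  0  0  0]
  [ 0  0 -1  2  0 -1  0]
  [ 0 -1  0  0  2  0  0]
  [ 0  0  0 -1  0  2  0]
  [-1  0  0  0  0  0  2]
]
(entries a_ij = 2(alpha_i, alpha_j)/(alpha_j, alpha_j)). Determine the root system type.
E7

The matrix has rank 7 with 2's on the diagonal. Reading the off-diagonal entries as Dynkin edges (a single edge where a_ij = a_ji = -1; a double or triple edge where a_ij * a_ji = 2 or 3), the diagram is a chain of 6 nodes with one extra node attached to the third node from one end (E_7). One simple-root ordering that puts it in standard form is (alpha_7, alpha_5, alpha_1, alpha_2, alpha_3, alpha_4, alpha_6). So the algebra is type E_7.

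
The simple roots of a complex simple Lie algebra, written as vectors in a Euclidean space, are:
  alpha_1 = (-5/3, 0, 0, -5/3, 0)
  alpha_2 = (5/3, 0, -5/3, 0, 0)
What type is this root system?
Compute the Cartan integers a_ij = 2(alpha_i, alpha_j)/(alpha_j, alpha_j); the resulting 2x2 Cartan matrix is
[[2, -1], [-1, 2]].
All simple roots have the same length, so the diagram is simply laced. The associated Dynkin diagram is a chain of 2 nodes with single edges (A_2), so the type is A_2 (the algebra sl(3)).

type A_2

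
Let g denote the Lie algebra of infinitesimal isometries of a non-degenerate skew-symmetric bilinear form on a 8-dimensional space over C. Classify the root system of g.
C_4

This is sp(8), which has dimension 8(8+1)/2 = 36 and rank 8/2 = 4. In the classification of classical Lie algebras, the symplectic algebra sp(2n) has type C_n; here n = 4, so the Dynkin diagram is a chain of 4 nodes with a double edge at one end; the terminal node there is the unique long simple root (C_4). Hence the type is C_4.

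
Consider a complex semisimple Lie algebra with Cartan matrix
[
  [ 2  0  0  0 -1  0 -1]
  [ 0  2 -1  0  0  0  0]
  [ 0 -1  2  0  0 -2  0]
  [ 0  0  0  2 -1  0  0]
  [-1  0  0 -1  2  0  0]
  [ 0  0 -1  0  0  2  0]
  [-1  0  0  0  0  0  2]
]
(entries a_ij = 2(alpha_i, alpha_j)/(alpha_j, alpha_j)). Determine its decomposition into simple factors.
The diagram associated to this matrix has two connected components: the simple roots {alpha_1, alpha_4, alpha_5, alpha_7} form a chain of 4 nodes with single edges (A_4), and {alpha_2, alpha_3, alpha_6} form a chain of 3 nodes with a double edge at one end; the terminal node there is the unique short simple root (B_3). A semisimple Lie algebra decomposes uniquely as the direct sum of simple ideals, one per connected component of its Dynkin diagram, so g ≅ A_4 ⊕ B_3 (dimension 24 + 21 = 45).

type A_4 ⊕ type B_3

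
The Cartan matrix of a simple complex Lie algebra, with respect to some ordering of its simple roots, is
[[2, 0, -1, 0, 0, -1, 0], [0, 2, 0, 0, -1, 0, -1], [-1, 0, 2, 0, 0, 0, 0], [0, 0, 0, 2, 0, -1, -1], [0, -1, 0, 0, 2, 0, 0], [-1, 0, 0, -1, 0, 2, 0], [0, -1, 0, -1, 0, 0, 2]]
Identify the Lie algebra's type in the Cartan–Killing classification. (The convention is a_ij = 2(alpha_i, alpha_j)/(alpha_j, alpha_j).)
The matrix has rank 7 with 2's on the diagonal. Reading the off-diagonal entries as Dynkin edges (a single edge where a_ij = a_ji = -1; a double or triple edge where a_ij * a_ji = 2 or 3), the diagram is a chain of 7 nodes with single edges (A_7). One simple-root ordering that puts it in standard form is (alpha_5, alpha_2, alpha_7, alpha_4, alpha_6, alpha_1, alpha_3). So the algebra is type A_7, i.e. sl(8).

type A_7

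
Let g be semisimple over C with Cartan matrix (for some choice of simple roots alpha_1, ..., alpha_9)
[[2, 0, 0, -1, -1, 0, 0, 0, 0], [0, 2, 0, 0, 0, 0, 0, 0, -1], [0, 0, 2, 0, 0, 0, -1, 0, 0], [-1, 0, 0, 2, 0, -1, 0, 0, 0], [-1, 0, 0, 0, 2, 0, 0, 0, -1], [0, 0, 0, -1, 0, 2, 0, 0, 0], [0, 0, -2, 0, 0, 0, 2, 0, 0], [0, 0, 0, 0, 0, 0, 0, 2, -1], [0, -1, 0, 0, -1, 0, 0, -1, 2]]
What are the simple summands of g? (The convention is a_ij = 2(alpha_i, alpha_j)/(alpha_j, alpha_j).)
B_2 (so(5)) + D_7 (so(14))

The diagram associated to this matrix has two connected components: the simple roots {alpha_3, alpha_7} form a chain of 2 nodes with a double edge at one end; the terminal node there is the unique short simple root (B_2), and {alpha_1, alpha_2, alpha_4, alpha_5, alpha_6, alpha_8, alpha_9} form a chain of 5 nodes with a fork of two nodes at one end (D_7). A semisimple Lie algebra decomposes uniquely as the direct sum of simple ideals, one per connected component of its Dynkin diagram, so g ≅ B_2 ⊕ D_7 (dimension 10 + 91 = 101).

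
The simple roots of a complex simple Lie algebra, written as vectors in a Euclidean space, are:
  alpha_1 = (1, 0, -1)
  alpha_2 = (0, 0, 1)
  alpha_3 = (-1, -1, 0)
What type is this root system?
type B_3

Compute the Cartan integers a_ij = 2(alpha_i, alpha_j)/(alpha_j, alpha_j); the resulting 3x3 Cartan matrix is
[[2, -2, -1], [-1, 2, 0], [-1, 0, 2]].
The roots have two lengths (squared-length ratio 2:1); the short ones are alpha_{2}. The associated Dynkin diagram is a chain of 3 nodes with a double edge at one end; the terminal node there is the unique short simple root (B_3), so the type is B_3 (the algebra so(7)).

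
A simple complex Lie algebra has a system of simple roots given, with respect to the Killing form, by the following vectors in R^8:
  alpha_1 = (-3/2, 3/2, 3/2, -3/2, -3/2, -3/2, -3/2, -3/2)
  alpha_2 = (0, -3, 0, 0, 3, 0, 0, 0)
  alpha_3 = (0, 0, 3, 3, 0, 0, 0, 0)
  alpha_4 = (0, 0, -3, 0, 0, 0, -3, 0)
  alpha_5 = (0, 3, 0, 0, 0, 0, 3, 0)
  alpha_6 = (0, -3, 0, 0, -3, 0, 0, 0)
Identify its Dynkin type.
Compute the Cartan integers a_ij = 2(alpha_i, alpha_j)/(alpha_j, alpha_j); the resulting 6x6 Cartan matrix is
[[2, -1, 0, 0, 0, 0], [-1, 2, 0, 0, -1, 0], [0, 0, 2, -1, 0, 0], [0, 0, -1, 2, -1, 0], [0, -1, 0, -1, 2, -1], [0, 0, 0, 0, -1, 2]].
All simple roots have the same length, so the diagram is simply laced. The associated Dynkin diagram is a chain of 5 nodes with one extra node attached to the third node from one end (E_6), so the type is E_6.

E_6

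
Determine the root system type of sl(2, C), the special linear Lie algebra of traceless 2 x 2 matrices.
A_1

This is sl(2), which has dimension 2^2 - 1 = 3 and rank 2 - 1 = 1 (a Cartan subalgebra is the diagonal traceless matrices). In the classification of classical Lie algebras, the special linear algebra sl(n+1) has type A_n; here n = 1, so the Dynkin diagram is a chain of 1 nodes with single edges (A_1). Hence the type is A_1.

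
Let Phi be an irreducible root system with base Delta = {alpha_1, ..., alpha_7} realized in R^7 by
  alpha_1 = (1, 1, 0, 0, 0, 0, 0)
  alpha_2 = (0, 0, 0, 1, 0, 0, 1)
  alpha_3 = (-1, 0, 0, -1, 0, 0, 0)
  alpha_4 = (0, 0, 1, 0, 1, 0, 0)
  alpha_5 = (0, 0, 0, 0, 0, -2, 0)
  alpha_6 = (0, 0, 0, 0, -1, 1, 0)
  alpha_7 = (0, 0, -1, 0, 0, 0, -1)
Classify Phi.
Compute the Cartan integers a_ij = 2(alpha_i, alpha_j)/(alpha_j, alpha_j); the resulting 7x7 Cartan matrix is
[[2, 0, -1, 0, 0, 0, 0], [0, 2, -1, 0, 0, 0, -1], [-1, -1, 2, 0, 0, 0, 0], [0, 0, 0, 2, 0, -1, -1], [0, 0, 0, 0, 2, -2, 0], [0, 0, 0, -1, -1, 2, 0], [0, -1, 0, -1, 0, 0, 2]].
The roots have two lengths (squared-length ratio 2:1); the short ones are alpha_{1,2,3,4,6,7}. The associated Dynkin diagram is a chain of 7 nodes with a double edge at one end; the terminal node there is the unique long simple root (C_7), so the type is C_7 (the algebra sp(14)).

C_7 (sp(14))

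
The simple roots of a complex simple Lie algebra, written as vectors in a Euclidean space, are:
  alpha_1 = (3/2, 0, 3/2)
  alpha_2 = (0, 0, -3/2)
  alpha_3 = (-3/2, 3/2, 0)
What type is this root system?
Compute the Cartan integers a_ij = 2(alpha_i, alpha_j)/(alpha_j, alpha_j); the resulting 3x3 Cartan matrix is
[[2, -2, -1], [-1, 2, 0], [-1, 0, 2]].
The roots have two lengths (squared-length ratio 2:1); the short ones are alpha_{2}. The associated Dynkin diagram is a chain of 3 nodes with a double edge at one end; the terminal node there is the unique short simple root (B_3), so the type is B_3 (the algebra so(7)).

B_3 (so(7))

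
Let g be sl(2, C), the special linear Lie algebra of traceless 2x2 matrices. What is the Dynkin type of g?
A_1 (sl(2))

This is sl(2), which has dimension 2^2 - 1 = 3 and rank 2 - 1 = 1 (a Cartan subalgebra is the diagonal traceless matrices). In the classification of classical Lie algebras, the special linear algebra sl(n+1) has type A_n; here n = 1, so the Dynkin diagram is a chain of 1 nodes with single edges (A_1). Hence the type is A_1.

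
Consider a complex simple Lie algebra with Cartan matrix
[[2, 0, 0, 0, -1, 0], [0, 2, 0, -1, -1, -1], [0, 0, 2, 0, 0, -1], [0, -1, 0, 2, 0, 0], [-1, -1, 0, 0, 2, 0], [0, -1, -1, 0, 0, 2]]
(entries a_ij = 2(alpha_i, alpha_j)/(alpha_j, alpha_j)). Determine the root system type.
E_6

The matrix has rank 6 with 2's on the diagonal. Reading the off-diagonal entries as Dynkin edges (a single edge where a_ij = a_ji = -1; a double or triple edge where a_ij * a_ji = 2 or 3), the diagram is a chain of 5 nodes with one extra node attached to the third node from one end (E_6). One simple-root ordering that puts it in standard form is (alpha_3, alpha_4, alpha_6, alpha_2, alpha_5, alpha_1). So the algebra is type E_6.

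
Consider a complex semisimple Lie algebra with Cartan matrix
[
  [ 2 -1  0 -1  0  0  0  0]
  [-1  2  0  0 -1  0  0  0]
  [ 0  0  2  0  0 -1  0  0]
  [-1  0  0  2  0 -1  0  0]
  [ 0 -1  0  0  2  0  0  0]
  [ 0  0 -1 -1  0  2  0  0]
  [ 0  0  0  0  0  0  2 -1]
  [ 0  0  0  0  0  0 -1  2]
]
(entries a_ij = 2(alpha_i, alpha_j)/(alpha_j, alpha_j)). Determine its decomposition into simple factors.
A_2 ⊕ A_6

The diagram associated to this matrix has two connected components: the simple roots {alpha_7, alpha_8} form a chain of 2 nodes with single edges (A_2), and {alpha_1, alpha_2, alpha_3, alpha_4, alpha_5, alpha_6} form a chain of 6 nodes with single edges (A_6). A semisimple Lie algebra decomposes uniquely as the direct sum of simple ideals, one per connected component of its Dynkin diagram, so g ≅ A_2 ⊕ A_6 (dimension 8 + 48 = 56).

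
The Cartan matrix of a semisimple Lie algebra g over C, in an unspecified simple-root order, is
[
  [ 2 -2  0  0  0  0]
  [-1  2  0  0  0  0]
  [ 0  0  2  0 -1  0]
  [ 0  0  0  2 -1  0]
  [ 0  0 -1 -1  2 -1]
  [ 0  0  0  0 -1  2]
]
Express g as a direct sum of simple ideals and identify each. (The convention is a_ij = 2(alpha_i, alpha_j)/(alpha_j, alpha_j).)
The diagram associated to this matrix has two connected components: the simple roots {alpha_1, alpha_2} form a chain of 2 nodes with a double edge at one end; the terminal node there is the unique short simple root (B_2), and {alpha_3, alpha_4, alpha_5, alpha_6} form a chain of 2 nodes with a fork of two nodes at one end (D_4). A semisimple Lie algebra decomposes uniquely as the direct sum of simple ideals, one per connected component of its Dynkin diagram, so g ≅ B_2 ⊕ D_4 (dimension 10 + 28 = 38).

B2 + D4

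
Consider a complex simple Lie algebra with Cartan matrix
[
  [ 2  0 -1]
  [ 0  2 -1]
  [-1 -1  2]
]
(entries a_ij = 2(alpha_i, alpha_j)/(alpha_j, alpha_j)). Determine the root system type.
The matrix has rank 3 with 2's on the diagonal. Reading the off-diagonal entries as Dynkin edges (a single edge where a_ij = a_ji = -1; a double or triple edge where a_ij * a_ji = 2 or 3), the diagram is a chain of 3 nodes with single edges (A_3). One simple-root ordering that puts it in standard form is (alpha_1, alpha_3, alpha_2). So the algebra is type A_3, i.e. sl(4).

A_3 (sl(4))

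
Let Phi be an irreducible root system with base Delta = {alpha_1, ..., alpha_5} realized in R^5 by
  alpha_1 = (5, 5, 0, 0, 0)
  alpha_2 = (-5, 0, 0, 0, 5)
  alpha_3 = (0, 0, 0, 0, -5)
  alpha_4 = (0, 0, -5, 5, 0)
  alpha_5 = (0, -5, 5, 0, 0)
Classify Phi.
Compute the Cartan integers a_ij = 2(alpha_i, alpha_j)/(alpha_j, alpha_j); the resulting 5x5 Cartan matrix is
[[2, -1, 0, 0, -1], [-1, 2, -2, 0, 0], [0, -1, 2, 0, 0], [0, 0, 0, 2, -1], [-1, 0, 0, -1, 2]].
The roots have two lengths (squared-length ratio 2:1); the short ones are alpha_{3}. The associated Dynkin diagram is a chain of 5 nodes with a double edge at one end; the terminal node there is the unique short simple root (B_5), so the type is B_5 (the algebra so(11)).

B_5 (so(11))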